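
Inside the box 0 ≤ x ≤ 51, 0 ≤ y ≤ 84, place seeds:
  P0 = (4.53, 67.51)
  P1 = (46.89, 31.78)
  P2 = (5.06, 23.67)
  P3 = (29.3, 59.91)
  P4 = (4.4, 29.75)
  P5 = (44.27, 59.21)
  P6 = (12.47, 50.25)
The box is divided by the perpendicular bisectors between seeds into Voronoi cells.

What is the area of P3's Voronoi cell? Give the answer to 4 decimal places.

Area of P3's cell: 661.3815

1. box [0,51]×[0,84]: [(0, 0) (51, 0) (51, 84) (0, 84)]
2. ⊥bis P3·P0 via (16.915,63.71): [(0, 8.5805) (0, 0) (51, 0) (51, 84) (23.1404, 84)]  |A|=3411.3795
3. ⊥bis P3·P1 via (38.095,45.845): [(5.104, 25.2153) (51, 53.9146) (51, 84) (23.1404, 84)]  |A|=1509.257
4. ⊥bis P3·P2 via (17.18,41.79): [(11.3798, 45.6696) (24.1522, 37.1264) (51, 53.9146) (51, 84) (23.1404, 84)]  |A|=1351.8237
5. ⊥bis P3·P4 via (16.85,44.83): [(12.2799, 48.6031) (25.3066, 37.8483) (51, 53.9146) (51, 84) (23.1404, 84)]  |A|=1318.3362
6. ⊥bis P3·P5 via (36.785,59.56): [(12.2799, 48.6031) (25.3066, 37.8483) (36.0849, 44.5881) (37.9278, 84) (23.1404, 84)]  |A|=836.3733
7. ⊥bis P3·P6 via (20.885,55.08): [(16.5724, 62.5935) (29.3311, 40.3649) (36.0849, 44.5881) (37.9278, 84) (23.1404, 84)]  |A|=661.3815
8. canonical 5-gon: [(16.5724, 62.5935) (29.3311, 40.3649) (36.0849, 44.5881) (37.9278, 84) (23.1404, 84)]
9. shoelace: 661.3815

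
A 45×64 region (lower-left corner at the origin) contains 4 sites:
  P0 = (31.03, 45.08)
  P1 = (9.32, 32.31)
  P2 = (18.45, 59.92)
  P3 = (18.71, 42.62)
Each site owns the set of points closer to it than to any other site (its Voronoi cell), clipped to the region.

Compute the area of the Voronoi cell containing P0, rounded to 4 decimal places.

1. box [0,45]×[0,64]: [(0, 0) (45, 0) (45, 64) (0, 64)]
2. ⊥bis P0·P1 via (20.175,38.695): [(42.9357, 0) (45, 0) (45, 64) (5.2904, 64)]  |A|=1336.7646
3. ⊥bis P0·P2 via (24.74,52.5): [(16.2755, 45.3245) (42.9357, 0) (45, 0) (45, 64) (38.306, 64)]  |A|=1028.4738
4. ⊥bis P0·P3 via (24.87,43.85): [(23.374, 51.342) (28.8412, 23.9618) (42.9357, 0) (45, 0) (45, 64) (38.306, 64)]  |A|=914.8442
5. canonical 6-gon: [(23.374, 51.342) (28.8412, 23.9618) (42.9357, 0) (45, 0) (45, 64) (38.306, 64)]
6. shoelace: 914.8442

Area of P0's cell: 914.8442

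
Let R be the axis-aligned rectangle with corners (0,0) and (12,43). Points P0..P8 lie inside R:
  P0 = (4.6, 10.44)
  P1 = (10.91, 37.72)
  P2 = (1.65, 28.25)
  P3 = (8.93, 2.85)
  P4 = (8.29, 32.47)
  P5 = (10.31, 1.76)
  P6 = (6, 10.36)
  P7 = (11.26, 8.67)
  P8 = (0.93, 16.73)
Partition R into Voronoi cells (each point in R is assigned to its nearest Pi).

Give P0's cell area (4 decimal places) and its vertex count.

Area of P0's cell: 48.8890 (4 vertices)

1. box [0,12]×[0,43]: [(0, 0) (12, 0) (12, 43) (0, 43)]
2. ⊥bis P0·P1 via (7.755,24.08): [(0, 25.8738) (0, 0) (12, 0) (12, 23.0981)]  |A|=293.8313
3. ⊥bis P0·P2 via (3.125,19.345): [(0, 18.8274) (0, 0) (12, 0) (12, 20.815)]  |A|=237.8545
4. ⊥bis P0·P3 via (6.765,6.645): [(0, 18.8274) (0, 2.7857) (12, 9.6315) (12, 20.815)]  |A|=163.3516
5. ⊥bis P0·P4 via (6.445,21.455): [(11.128, 20.6706) (0, 18.8274) (0, 2.7857) (12, 9.6315) (12, 20.5245)]  |A|=163.2249
6. ⊥bis P0·P5 via (7.455,6.1): [(11.128, 20.6706) (0, 18.8274) (0, 2.7857) (12, 9.6315) (12, 20.5245)]  |A|=163.2249
7. ⊥bis P0·P6 via (5.3,10.4): [(5.8368, 19.7942) (0, 18.8274) (0, 2.7857) (5.0288, 5.6545)]  |A|=81.2102
8. ⊥bis P0·P7 via (7.93,9.555): [(5.8368, 19.7942) (0, 18.8274) (0, 2.7857) (5.0288, 5.6545)]  |A|=81.2102
9. ⊥bis P0·P8 via (2.765,13.585): [(5.5757, 15.225) (0, 11.9717) (0, 2.7857) (5.0288, 5.6545)]  |A|=48.889
10. canonical 4-gon: [(5.5757, 15.225) (0, 11.9717) (0, 2.7857) (5.0288, 5.6545)]
11. shoelace: 48.889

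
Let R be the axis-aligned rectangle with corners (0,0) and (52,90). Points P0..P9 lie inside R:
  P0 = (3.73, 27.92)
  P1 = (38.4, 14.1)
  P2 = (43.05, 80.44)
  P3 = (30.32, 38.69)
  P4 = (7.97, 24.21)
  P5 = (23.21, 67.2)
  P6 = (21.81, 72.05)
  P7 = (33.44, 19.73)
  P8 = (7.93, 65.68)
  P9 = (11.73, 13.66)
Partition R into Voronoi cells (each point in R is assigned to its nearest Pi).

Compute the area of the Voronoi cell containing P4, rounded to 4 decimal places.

Area of P4's cell: 217.3742

1. box [0,52]×[0,90]: [(0, 0) (52, 0) (52, 90) (0, 90)]
2. ⊥bis P4·P0 via (5.85,26.065): [(0, 19.3793) (0, 0) (52, 0) (52, 78.8079)]  |A|=2552.8657
3. ⊥bis P4·P1 via (23.185,19.155): [(37.4972, 62.2333) (0, 19.3793) (0, 0) (16.821, 0)]  |A|=886.7472
4. ⊥bis P4·P2 via (25.51,52.325): [(32.7125, 47.8316) (27.656, 50.9862) (0, 19.3793) (0, 0) (16.821, 0)]  |A|=842.7898
5. ⊥bis P4·P3 via (19.145,31.45): [(24.5157, 23.1603) (15.4935, 37.0861) (0, 19.3793) (0, 0) (16.821, 0)]  |A|=620.0953
6. ⊥bis P4·P5 via (15.59,45.705): [(24.5157, 23.1603) (15.4935, 37.0861) (0, 19.3793) (0, 0) (16.821, 0)]  |A|=620.0953
7. ⊥bis P4·P6 via (14.89,48.13): [(24.5157, 23.1603) (15.4935, 37.0861) (0, 19.3793) (0, 0) (16.821, 0)]  |A|=620.0953
8. ⊥bis P4·P7 via (20.705,21.97): [(16.8627, 0.1256) (21.6833, 27.5321) (15.4935, 37.0861) (0, 19.3793) (0, 0) (16.821, 0)]  |A|=570.7453
9. ⊥bis P4·P8 via (7.95,44.945): [(16.8627, 0.1256) (21.6833, 27.5321) (15.4935, 37.0861) (0, 19.3793) (0, 0) (16.821, 0)]  |A|=570.7453
10. ⊥bis P4·P9 via (9.85,18.935): [(20.8614, 22.8595) (21.6833, 27.5321) (15.4935, 37.0861) (0, 19.3793) (0, 15.4245)]  |A|=217.3742
11. canonical 5-gon: [(20.8614, 22.8595) (21.6833, 27.5321) (15.4935, 37.0861) (0, 19.3793) (0, 15.4245)]
12. shoelace: 217.3742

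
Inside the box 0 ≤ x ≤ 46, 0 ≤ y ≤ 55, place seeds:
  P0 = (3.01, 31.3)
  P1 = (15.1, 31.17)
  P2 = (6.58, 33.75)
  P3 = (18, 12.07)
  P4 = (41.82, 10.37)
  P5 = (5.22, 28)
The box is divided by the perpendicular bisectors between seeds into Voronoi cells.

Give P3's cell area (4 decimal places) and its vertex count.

Area of P3's cell: 586.4251 (5 vertices)

1. box [0,46]×[0,55]: [(0, 0) (46, 0) (46, 55) (0, 55)]
2. ⊥bis P3·P0 via (10.505,21.685): [(0, 13.4962) (0, 0) (46, 0) (46, 49.3537)]  |A|=1445.5496
3. ⊥bis P3·P1 via (16.55,21.62): [(8.9392, 20.4644) (0, 13.4962) (0, 0) (46, 0) (46, 26.0915)]  |A|=1014.4901
4. ⊥bis P3·P2 via (12.29,22.91): [(8.9392, 20.4644) (0, 13.4962) (0, 0) (46, 0) (46, 26.0915)]  |A|=1014.4901
5. ⊥bis P3·P4 via (29.91,11.22): [(30.8067, 23.7846) (8.9392, 20.4644) (0, 13.4962) (0, 0) (29.1092, 0)]  |A|=615.4124
6. ⊥bis P3·P5 via (11.61,20.035): [(30.8067, 23.7846) (12.8937, 21.0649) (0, 10.7208) (0, 0) (29.1092, 0)]  |A|=586.4251
7. canonical 5-gon: [(30.8067, 23.7846) (12.8937, 21.0649) (0, 10.7208) (0, 0) (29.1092, 0)]
8. shoelace: 586.4251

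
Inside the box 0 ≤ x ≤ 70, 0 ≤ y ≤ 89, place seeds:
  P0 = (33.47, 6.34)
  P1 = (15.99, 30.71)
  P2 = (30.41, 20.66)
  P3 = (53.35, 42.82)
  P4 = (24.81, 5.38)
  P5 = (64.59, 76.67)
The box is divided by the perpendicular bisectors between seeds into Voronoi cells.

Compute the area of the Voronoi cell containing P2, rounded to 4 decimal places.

1. box [0,70]×[0,89]: [(0, 0) (70, 0) (70, 89) (0, 89)]
2. ⊥bis P2·P0 via (31.94,13.5): [(0, 6.6748) (70, 21.6329) (70, 89) (0, 89)]  |A|=5239.2282
3. ⊥bis P2·P1 via (23.2,25.685): [(11.6922, 9.1733) (70, 21.6329) (70, 89) (67.3273, 89)]  |A|=2070.6891
4. ⊥bis P2·P3 via (41.88,31.74): [(33.4803, 40.4354) (11.6922, 9.1733) (54.7843, 18.3815)]  |A|=573.2593
5. ⊥bis P2·P4 via (27.61,13.02): [(33.4803, 40.4354) (17.0663, 16.8842) (28.3775, 12.7387) (54.7843, 18.3815)]  |A|=518.5107
6. ⊥bis P2·P5 via (47.5,48.665): [(33.4803, 40.4354) (17.0663, 16.8842) (28.3775, 12.7387) (54.7843, 18.3815)]  |A|=518.5107
7. canonical 4-gon: [(33.4803, 40.4354) (17.0663, 16.8842) (28.3775, 12.7387) (54.7843, 18.3815)]
8. shoelace: 518.5107

Area of P2's cell: 518.5107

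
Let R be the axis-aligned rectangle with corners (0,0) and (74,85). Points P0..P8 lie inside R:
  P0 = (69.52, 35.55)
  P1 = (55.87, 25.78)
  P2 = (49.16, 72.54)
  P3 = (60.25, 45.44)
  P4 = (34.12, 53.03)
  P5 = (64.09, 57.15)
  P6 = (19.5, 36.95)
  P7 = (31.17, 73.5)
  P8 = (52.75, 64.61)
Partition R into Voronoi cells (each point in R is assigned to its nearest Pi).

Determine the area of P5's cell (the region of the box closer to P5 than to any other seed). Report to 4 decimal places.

1. box [0,74]×[0,85]: [(0, 0) (74, 0) (74, 85) (0, 85)]
2. ⊥bis P5·P0 via (66.805,46.35): [(0, 29.556) (74, 48.1587) (74, 85) (0, 85)]  |A|=3414.5558
3. ⊥bis P5·P1 via (59.98,41.465): [(0, 57.1818) (53.8072, 43.0825) (74, 48.1587) (74, 85) (0, 85)]  |A|=2671.3222
4. ⊥bis P5·P2 via (56.625,64.845): [(38.3634, 47.1293) (53.8072, 43.0825) (74, 48.1587) (74, 81.7007)]  |A|=677.7155
5. ⊥bis P5·P3 via (62.17,51.295): [(47.587, 56.0771) (72.7173, 47.8363) (74, 48.1587) (74, 81.7007)]  |A|=452.3087
6. ⊥bis P5·P4 via (49.105,55.09): [(48.8066, 57.2603) (49.0346, 55.6024) (72.7173, 47.8363) (74, 48.1587) (74, 81.7007)]  |A|=451.1629
7. ⊥bis P5·P6 via (41.795,47.05): [(48.8066, 57.2603) (49.0346, 55.6024) (72.7173, 47.8363) (74, 48.1587) (74, 81.7007)]  |A|=451.1629
8. ⊥bis P5·P7 via (47.63,65.325): [(48.8066, 57.2603) (49.0346, 55.6024) (72.7173, 47.8363) (74, 48.1587) (74, 81.7007)]  |A|=451.1629
9. ⊥bis P5·P8 via (58.42,60.88): [(68.7952, 76.6515) (53.8988, 54.0073) (72.7173, 47.8363) (74, 48.1587) (74, 81.7007)]  |A|=365.4293
10. canonical 5-gon: [(68.7952, 76.6515) (53.8988, 54.0073) (72.7173, 47.8363) (74, 48.1587) (74, 81.7007)]
11. shoelace: 365.4293

Area of P5's cell: 365.4293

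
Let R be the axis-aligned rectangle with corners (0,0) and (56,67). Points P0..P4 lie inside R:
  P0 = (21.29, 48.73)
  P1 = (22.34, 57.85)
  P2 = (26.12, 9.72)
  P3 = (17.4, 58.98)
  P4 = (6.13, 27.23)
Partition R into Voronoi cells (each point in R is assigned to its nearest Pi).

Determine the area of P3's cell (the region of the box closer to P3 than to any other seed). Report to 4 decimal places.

1. box [0,56]×[0,67]: [(0, 0) (56, 0) (56, 67) (0, 67)]
2. ⊥bis P3·P0 via (19.345,53.855): [(0, 46.5133) (53.9816, 67) (0, 67)]  |A|=552.9511
3. ⊥bis P3·P1 via (19.87,58.415): [(0, 46.5133) (18.7777, 53.6397) (21.8338, 67) (0, 67)]  |A|=338.1989
4. ⊥bis P3·P2 via (21.76,34.35): [(0, 46.5133) (18.7777, 53.6397) (21.8338, 67) (0, 67)]  |A|=338.1989
5. ⊥bis P3·P4 via (11.765,43.105): [(0, 47.2811) (1.0453, 46.9101) (18.7777, 53.6397) (21.8338, 67) (0, 67)]  |A|=337.7976
6. canonical 5-gon: [(0, 47.2811) (1.0453, 46.9101) (18.7777, 53.6397) (21.8338, 67) (0, 67)]
7. shoelace: 337.7976

Area of P3's cell: 337.7976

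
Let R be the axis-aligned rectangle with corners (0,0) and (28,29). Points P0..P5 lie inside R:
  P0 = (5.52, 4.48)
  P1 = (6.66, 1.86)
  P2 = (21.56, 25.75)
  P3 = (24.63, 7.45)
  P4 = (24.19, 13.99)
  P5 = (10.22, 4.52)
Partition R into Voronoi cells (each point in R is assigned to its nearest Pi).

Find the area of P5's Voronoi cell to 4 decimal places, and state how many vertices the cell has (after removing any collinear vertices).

Area of P5's cell: 143.2530 (6 vertices)

1. box [0,28]×[0,29]: [(0, 0) (28, 0) (28, 29) (0, 29)]
2. ⊥bis P5·P0 via (7.87,4.5): [(7.9083, 0) (28, 0) (28, 29) (7.6615, 29)]  |A|=586.2381
3. ⊥bis P5·P1 via (8.44,3.19): [(7.8747, 3.9466) (10.8235, 0) (28, 0) (28, 29) (7.6615, 29)]  |A|=580.4855
4. ⊥bis P5·P2 via (15.89,15.135): [(7.7425, 19.487) (7.8747, 3.9466) (10.8235, 0) (28, 0) (28, 8.6664)]  |A|=277.7915
5. ⊥bis P5·P3 via (17.425,5.985): [(15.5249, 15.33) (7.7425, 19.487) (7.8747, 3.9466) (10.8235, 0) (18.6419, 0)]  |A|=152.0042
6. ⊥bis P5·P4 via (17.205,9.255): [(16.5695, 10.1925) (11.703, 17.3715) (7.7425, 19.487) (7.8747, 3.9466) (10.8235, 0) (18.6419, 0)]  |A|=143.253
7. canonical 6-gon: [(16.5695, 10.1925) (11.703, 17.3715) (7.7425, 19.487) (7.8747, 3.9466) (10.8235, 0) (18.6419, 0)]
8. shoelace: 143.253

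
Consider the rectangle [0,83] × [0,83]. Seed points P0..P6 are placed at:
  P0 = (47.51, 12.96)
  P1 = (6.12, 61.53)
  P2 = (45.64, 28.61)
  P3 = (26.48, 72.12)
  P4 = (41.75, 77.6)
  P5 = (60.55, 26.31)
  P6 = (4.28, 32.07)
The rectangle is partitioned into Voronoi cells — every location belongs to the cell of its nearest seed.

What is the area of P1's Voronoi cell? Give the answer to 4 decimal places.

1. box [0,83]×[0,83]: [(0, 0) (83, 0) (83, 83) (0, 83)]
2. ⊥bis P1·P0 via (26.815,37.245): [(0, 14.394) (80.5072, 83) (0, 83)]  |A|=2761.6385
3. ⊥bis P1·P2 via (25.88,45.07): [(0, 14.394) (1.1271, 15.3545) (57.4755, 83) (0, 83)]  |A|=1982.6439
4. ⊥bis P1·P3 via (16.3,66.825): [(0, 14.394) (1.1271, 15.3545) (26.9484, 46.3526) (7.8868, 83) (0, 83)]  |A|=1073.9955
5. ⊥bis P1·P4 via (23.935,69.565): [(0, 14.394) (1.1271, 15.3545) (26.9484, 46.3526) (7.8868, 83) (0, 83)]  |A|=1073.9955
6. ⊥bis P1·P5 via (33.335,43.92): [(0, 14.394) (1.1271, 15.3545) (26.9484, 46.3526) (7.8868, 83) (0, 83)]  |A|=1073.9955
7. ⊥bis P1·P6 via (5.2,46.8): [(0, 47.1248) (26.2271, 45.4867) (26.9484, 46.3526) (7.8868, 83) (0, 83)]  |A|=639.8518
8. canonical 5-gon: [(0, 47.1248) (26.2271, 45.4867) (26.9484, 46.3526) (7.8868, 83) (0, 83)]
9. shoelace: 639.8518

Area of P1's cell: 639.8518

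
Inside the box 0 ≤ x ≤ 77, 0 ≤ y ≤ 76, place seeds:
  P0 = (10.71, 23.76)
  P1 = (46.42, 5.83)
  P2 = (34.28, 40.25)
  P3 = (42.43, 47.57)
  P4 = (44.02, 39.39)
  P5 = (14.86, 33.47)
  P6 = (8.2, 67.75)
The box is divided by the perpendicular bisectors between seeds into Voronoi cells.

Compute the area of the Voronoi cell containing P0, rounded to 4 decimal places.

1. box [0,77]×[0,76]: [(0, 0) (77, 0) (77, 76) (0, 76)]
2. ⊥bis P0·P1 via (28.565,14.795): [(0, 0) (21.1364, 0) (59.296, 76) (0, 76)]  |A|=3056.434
3. ⊥bis P0·P2 via (22.495,32.005): [(0, 64.1583) (0, 0) (21.1364, 0) (31.0596, 19.7632)]  |A|=1205.2256
4. ⊥bis P0·P3 via (26.57,35.665): [(0, 64.1583) (0, 0) (21.1364, 0) (31.0596, 19.7632)]  |A|=1205.2256
5. ⊥bis P0·P4 via (27.365,31.575): [(0, 64.1583) (0, 0) (21.1364, 0) (31.0596, 19.7632)]  |A|=1205.2256
6. ⊥bis P0·P5 via (12.785,28.615): [(30.0203, 21.2487) (0, 34.0792) (0, 0) (21.1364, 0) (31.0596, 19.7632)]  |A|=753.7354
7. ⊥bis P0·P6 via (9.455,45.755): [(30.0203, 21.2487) (0, 34.0792) (0, 0) (21.1364, 0) (31.0596, 19.7632)]  |A|=753.7354
8. canonical 5-gon: [(30.0203, 21.2487) (0, 34.0792) (0, 0) (21.1364, 0) (31.0596, 19.7632)]
9. shoelace: 753.7354

Area of P0's cell: 753.7354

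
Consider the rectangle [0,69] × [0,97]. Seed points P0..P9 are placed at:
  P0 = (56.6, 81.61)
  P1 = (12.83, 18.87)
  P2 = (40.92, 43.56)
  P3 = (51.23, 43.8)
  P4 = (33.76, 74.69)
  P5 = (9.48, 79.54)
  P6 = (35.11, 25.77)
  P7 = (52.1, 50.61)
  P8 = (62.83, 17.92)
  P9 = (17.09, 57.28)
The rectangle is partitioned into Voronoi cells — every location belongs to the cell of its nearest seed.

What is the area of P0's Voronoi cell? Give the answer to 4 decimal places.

Area of P0's cell: 780.9294

1. box [0,69]×[0,97]: [(0, 0) (69, 0) (69, 97) (0, 97)]
2. ⊥bis P0·P1 via (34.715,50.24): [(0, 74.4586) (69, 26.3214) (69, 97) (0, 97)]  |A|=3216.0905
3. ⊥bis P0·P2 via (48.76,62.585): [(0, 82.6785) (69, 54.2443) (69, 97) (0, 97)]  |A|=1969.1638
4. ⊥bis P0·P3 via (53.915,62.705): [(0, 82.6785) (45.6047, 63.8853) (69, 60.5625) (69, 97) (0, 97)]  |A|=1895.2552
5. ⊥bis P0·P4 via (45.18,78.15): [(49.6771, 63.3069) (69, 60.5625) (69, 97) (39.4689, 97)]  |A|=849.5359
6. ⊥bis P0·P5 via (33.04,80.575): [(49.6771, 63.3069) (69, 60.5625) (69, 97) (39.4689, 97)]  |A|=849.5359
7. ⊥bis P0·P6 via (45.855,53.69): [(49.6771, 63.3069) (69, 60.5625) (69, 97) (39.4689, 97)]  |A|=849.5359
8. ⊥bis P0·P7 via (54.35,66.11): [(48.5738, 66.9485) (69, 63.9834) (69, 97) (39.4689, 97)]  |A|=780.9294
9. ⊥bis P0·P8 via (59.715,49.765): [(48.5738, 66.9485) (69, 63.9834) (69, 97) (39.4689, 97)]  |A|=780.9294
10. ⊥bis P0·P9 via (36.845,69.445): [(48.5738, 66.9485) (69, 63.9834) (69, 97) (39.4689, 97)]  |A|=780.9294
11. canonical 4-gon: [(48.5738, 66.9485) (69, 63.9834) (69, 97) (39.4689, 97)]
12. shoelace: 780.9294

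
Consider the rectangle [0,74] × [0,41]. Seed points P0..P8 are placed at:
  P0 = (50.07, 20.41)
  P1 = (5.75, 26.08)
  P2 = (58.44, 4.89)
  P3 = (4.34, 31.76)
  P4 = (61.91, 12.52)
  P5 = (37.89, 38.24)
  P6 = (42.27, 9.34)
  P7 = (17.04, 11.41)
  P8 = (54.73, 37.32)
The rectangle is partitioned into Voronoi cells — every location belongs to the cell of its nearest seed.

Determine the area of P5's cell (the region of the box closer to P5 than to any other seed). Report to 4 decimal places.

1. box [0,74]×[0,41]: [(0, 0) (74, 0) (74, 41) (0, 41)]
2. ⊥bis P5·P0 via (43.98,29.325): [(0, 0) (1.0519, 0) (61.0707, 41) (0, 41)]  |A|=1273.5134
3. ⊥bis P5·P1 via (21.82,32.16): [(27.2234, 17.8783) (61.0707, 41) (18.4754, 41)]  |A|=492.4386
4. ⊥bis P5·P2 via (48.165,21.565): [(27.2234, 17.8783) (61.0707, 41) (18.4754, 41)]  |A|=492.4386
5. ⊥bis P5·P3 via (21.115,35): [(21.5003, 33.0049) (27.2234, 17.8783) (61.0707, 41) (19.9561, 41)]  |A|=486.5194
6. ⊥bis P5·P4 via (49.9,25.38): [(21.5003, 33.0049) (27.2234, 17.8783) (61.0707, 41) (19.9561, 41)]  |A|=486.5194
7. ⊥bis P5·P6 via (40.08,23.79): [(21.5003, 33.0049) (25.8053, 21.6266) (34.6792, 22.9715) (61.0707, 41) (19.9561, 41)]  |A|=468.9347
8. ⊥bis P5·P7 via (27.465,24.825): [(21.5003, 33.0049) (23.4, 27.984) (30.6382, 22.359) (34.6792, 22.9715) (61.0707, 41) (19.9561, 41)]  |A|=452.6911
9. ⊥bis P5·P8 via (46.31,37.78): [(21.5003, 33.0049) (23.4, 27.984) (30.6382, 22.359) (34.6792, 22.9715) (45.9205, 30.6506) (46.4859, 41) (19.9561, 41)]  |A|=377.219
10. canonical 7-gon: [(21.5003, 33.0049) (23.4, 27.984) (30.6382, 22.359) (34.6792, 22.9715) (45.9205, 30.6506) (46.4859, 41) (19.9561, 41)]
11. shoelace: 377.219

Area of P5's cell: 377.2190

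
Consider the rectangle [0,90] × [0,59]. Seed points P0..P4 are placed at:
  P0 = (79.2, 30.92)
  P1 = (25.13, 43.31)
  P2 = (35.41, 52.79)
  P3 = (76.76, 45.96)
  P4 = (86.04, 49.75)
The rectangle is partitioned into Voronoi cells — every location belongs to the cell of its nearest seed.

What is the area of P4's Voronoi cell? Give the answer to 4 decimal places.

Area of P4's cell: 183.4967

1. box [0,90]×[0,59]: [(0, 0) (90, 0) (90, 59) (0, 59)]
2. ⊥bis P4·P0 via (82.62,40.335): [(90, 37.6542) (90, 59) (31.2367, 59)]  |A|=627.1747
3. ⊥bis P4·P1 via (55.585,46.53): [(55.1864, 50.3003) (90, 37.6542) (90, 59) (54.2665, 59)]  |A|=526.9978
4. ⊥bis P4·P2 via (60.725,51.27): [(60.5498, 48.352) (90, 37.6542) (90, 59) (61.1891, 59)]  |A|=467.7079
5. ⊥bis P4·P3 via (81.4,47.855): [(84.7937, 39.5454) (90, 37.6542) (90, 59) (76.8483, 59)]  |A|=183.4967
6. canonical 4-gon: [(84.7937, 39.5454) (90, 37.6542) (90, 59) (76.8483, 59)]
7. shoelace: 183.4967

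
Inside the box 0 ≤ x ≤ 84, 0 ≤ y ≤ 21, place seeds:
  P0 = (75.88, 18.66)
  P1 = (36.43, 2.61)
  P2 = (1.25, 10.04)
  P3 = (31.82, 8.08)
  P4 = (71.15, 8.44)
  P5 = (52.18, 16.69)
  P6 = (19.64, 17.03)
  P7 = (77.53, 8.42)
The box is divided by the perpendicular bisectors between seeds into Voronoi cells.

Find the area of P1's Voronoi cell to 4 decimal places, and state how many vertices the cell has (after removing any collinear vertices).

Area of P1's cell: 151.9975 (3 vertices)

1. box [0,84]×[0,21]: [(0, 0) (84, 0) (84, 21) (0, 21)]
2. ⊥bis P1·P0 via (56.155,10.635): [(0, 0) (60.4818, 0) (51.9381, 21) (0, 21)]  |A|=1180.4084
3. ⊥bis P1·P2 via (18.84,6.325): [(17.5042, 0) (60.4818, 0) (51.9381, 21) (21.9394, 21)]  |A|=766.2515
4. ⊥bis P1·P3 via (34.125,5.345): [(27.7829, 0) (60.4818, 0) (52.1327, 20.5215)]  |A|=335.5157
5. ⊥bis P1·P4 via (53.79,5.525): [(51.3786, 19.886) (27.7829, 0) (54.7177, 0)]  |A|=267.8125
6. ⊥bis P1·P5 via (44.305,9.65): [(42.1257, 12.0878) (27.7829, 0) (52.9318, 0)]  |A|=151.9975
7. ⊥bis P1·P6 via (28.035,9.82): [(42.1257, 12.0878) (27.7829, 0) (52.9318, 0)]  |A|=151.9975
8. ⊥bis P1·P7 via (56.98,5.515): [(42.1257, 12.0878) (27.7829, 0) (52.9318, 0)]  |A|=151.9975
9. canonical 3-gon: [(42.1257, 12.0878) (27.7829, 0) (52.9318, 0)]
10. shoelace: 151.9975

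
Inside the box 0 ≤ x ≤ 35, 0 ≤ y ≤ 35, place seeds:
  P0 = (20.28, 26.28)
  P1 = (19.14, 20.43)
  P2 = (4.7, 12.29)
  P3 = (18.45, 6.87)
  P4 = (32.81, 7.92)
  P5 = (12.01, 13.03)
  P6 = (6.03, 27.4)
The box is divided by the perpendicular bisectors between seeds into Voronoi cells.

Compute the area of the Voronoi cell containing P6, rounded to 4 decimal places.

1. box [0,35]×[0,35]: [(0, 0) (35, 0) (35, 35) (0, 35)]
2. ⊥bis P6·P0 via (13.155,26.84): [(0, 0) (11.0455, 0) (13.7963, 35) (0, 35)]  |A|=434.7318
3. ⊥bis P6·P1 via (12.585,23.915): [(0, 0.2436) (12.9841, 24.6657) (13.7963, 35) (0, 35)]  |A|=296.928
4. ⊥bis P6·P2 via (5.365,19.845): [(0, 20.3172) (10.1951, 19.4198) (12.9841, 24.6657) (13.7963, 35) (0, 35)]  |A|=194.6016
5. ⊥bis P6·P3 via (12.24,17.135): [(0, 20.3172) (10.1951, 19.4198) (12.9841, 24.6657) (13.7963, 35) (0, 35)]  |A|=194.6016
6. ⊥bis P6·P4 via (19.42,17.66): [(0, 20.3172) (10.1951, 19.4198) (12.9841, 24.6657) (13.7963, 35) (0, 35)]  |A|=194.6016
7. ⊥bis P6·P5 via (9.02,20.215): [(0, 20.3172) (7.648, 19.644) (11.0718, 21.0689) (12.9841, 24.6657) (13.7963, 35) (0, 35)]  |A|=192.4032
8. canonical 6-gon: [(0, 20.3172) (7.648, 19.644) (11.0718, 21.0689) (12.9841, 24.6657) (13.7963, 35) (0, 35)]
9. shoelace: 192.4032

Area of P6's cell: 192.4032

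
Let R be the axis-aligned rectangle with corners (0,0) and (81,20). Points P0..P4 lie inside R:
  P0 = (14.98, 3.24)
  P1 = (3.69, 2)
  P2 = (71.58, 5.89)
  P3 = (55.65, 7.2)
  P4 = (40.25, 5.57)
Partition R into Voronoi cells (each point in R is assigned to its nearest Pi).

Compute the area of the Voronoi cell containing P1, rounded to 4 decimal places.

Area of P1's cell: 170.4888

1. box [0,81]×[0,20]: [(0, 0) (81, 0) (81, 20) (0, 20)]
2. ⊥bis P1·P0 via (9.335,2.62): [(0, 0) (9.6228, 0) (7.4261, 20) (0, 20)]  |A|=170.4888
3. ⊥bis P1·P2 via (37.635,3.945): [(0, 0) (9.6228, 0) (7.4261, 20) (0, 20)]  |A|=170.4888
4. ⊥bis P1·P3 via (29.67,4.6): [(0, 0) (9.6228, 0) (7.4261, 20) (0, 20)]  |A|=170.4888
5. ⊥bis P1·P4 via (21.97,3.785): [(0, 0) (9.6228, 0) (7.4261, 20) (0, 20)]  |A|=170.4888
6. canonical 4-gon: [(0, 0) (9.6228, 0) (7.4261, 20) (0, 20)]
7. shoelace: 170.4888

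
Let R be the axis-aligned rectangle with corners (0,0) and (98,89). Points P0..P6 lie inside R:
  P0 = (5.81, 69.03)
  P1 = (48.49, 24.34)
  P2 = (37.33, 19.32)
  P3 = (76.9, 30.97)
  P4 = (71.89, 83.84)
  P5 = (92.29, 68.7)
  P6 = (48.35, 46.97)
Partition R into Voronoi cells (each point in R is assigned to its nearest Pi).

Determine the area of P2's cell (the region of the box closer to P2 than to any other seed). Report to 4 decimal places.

Area of P2's cell: 1671.9296

1. box [0,98]×[0,89]: [(0, 0) (98, 0) (98, 89) (0, 89)]
2. ⊥bis P2·P0 via (21.57,44.175): [(0, 30.4979) (0, 0) (98, 0) (98, 89) (92.2632, 89)]  |A|=6023.2056
3. ⊥bis P2·P1 via (42.91,21.83): [(30.3535, 49.7444) (0, 30.4979) (0, 0) (52.7296, 0)]  |A|=1774.3614
4. ⊥bis P2·P3 via (57.115,25.145): [(30.3535, 49.7444) (0, 30.4979) (0, 0) (52.7296, 0)]  |A|=1774.3614
5. ⊥bis P2·P4 via (54.61,51.58): [(30.3535, 49.7444) (0, 30.4979) (0, 0) (52.7296, 0)]  |A|=1774.3614
6. ⊥bis P2·P5 via (64.81,44.01): [(30.3535, 49.7444) (0, 30.4979) (0, 0) (52.7296, 0)]  |A|=1774.3614
7. ⊥bis P2·P6 via (42.84,33.145): [(36.7238, 35.5826) (19.0979, 42.6075) (0, 30.4979) (0, 0) (52.7296, 0)]  |A|=1671.9296
8. canonical 5-gon: [(36.7238, 35.5826) (19.0979, 42.6075) (0, 30.4979) (0, 0) (52.7296, 0)]
9. shoelace: 1671.9296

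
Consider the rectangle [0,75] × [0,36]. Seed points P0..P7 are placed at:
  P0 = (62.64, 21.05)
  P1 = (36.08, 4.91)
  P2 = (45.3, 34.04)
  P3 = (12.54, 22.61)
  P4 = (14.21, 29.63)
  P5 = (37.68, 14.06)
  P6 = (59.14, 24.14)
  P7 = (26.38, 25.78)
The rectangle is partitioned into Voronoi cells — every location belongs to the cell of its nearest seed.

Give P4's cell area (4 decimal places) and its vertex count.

Area of P4's cell: 194.2799 (4 vertices)

1. box [0,75]×[0,36]: [(0, 0) (75, 0) (75, 36) (0, 36)]
2. ⊥bis P4·P0 via (38.425,25.34): [(0, 0) (33.9357, 0) (40.3136, 36) (0, 36)]  |A|=1336.4865
3. ⊥bis P4·P1 via (25.145,17.27): [(0, 0) (5.6245, 0) (39.1979, 29.7027) (40.3136, 36) (0, 36)]  |A|=916.0258
4. ⊥bis P4·P2 via (29.755,31.835): [(0, 0) (5.6245, 0) (31.0766, 22.5178) (29.1642, 36) (0, 36)]  |A|=819.3036
5. ⊥bis P4·P3 via (13.375,26.12): [(0, 29.3018) (30.5343, 22.0379) (31.0766, 22.5178) (29.1642, 36) (0, 36)]  |A|=309.9732
6. ⊥bis P4·P5 via (25.945,21.845): [(0, 29.3018) (26.6811, 22.9546) (30.2513, 28.3362) (29.1642, 36) (0, 36)]  |A|=296.1929
7. ⊥bis P4·P6 via (36.675,26.885): [(0, 29.3018) (26.6811, 22.9546) (30.2513, 28.3362) (29.1642, 36) (0, 36)]  |A|=296.1929
8. ⊥bis P4·P7 via (20.295,27.705): [(0, 29.3018) (19.3443, 24.6999) (22.9191, 36) (0, 36)]  |A|=194.2799
9. canonical 4-gon: [(0, 29.3018) (19.3443, 24.6999) (22.9191, 36) (0, 36)]
10. shoelace: 194.2799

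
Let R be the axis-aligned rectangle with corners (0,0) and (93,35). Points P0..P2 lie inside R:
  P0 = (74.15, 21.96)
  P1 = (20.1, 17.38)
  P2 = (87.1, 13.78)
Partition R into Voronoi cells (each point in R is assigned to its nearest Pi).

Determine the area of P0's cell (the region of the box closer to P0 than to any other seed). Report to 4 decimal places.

1. box [0,93]×[0,35]: [(0, 0) (93, 0) (93, 35) (0, 35)]
2. ⊥bis P0·P1 via (47.125,19.67): [(48.7918, 0) (93, 0) (93, 35) (45.826, 35)]  |A|=1599.1893
3. ⊥bis P0·P2 via (80.625,17.87): [(48.7918, 0) (69.3372, 0) (91.4453, 35) (45.826, 35)]  |A|=1157.8843
4. canonical 4-gon: [(48.7918, 0) (69.3372, 0) (91.4453, 35) (45.826, 35)]
5. shoelace: 1157.8843

Area of P0's cell: 1157.8843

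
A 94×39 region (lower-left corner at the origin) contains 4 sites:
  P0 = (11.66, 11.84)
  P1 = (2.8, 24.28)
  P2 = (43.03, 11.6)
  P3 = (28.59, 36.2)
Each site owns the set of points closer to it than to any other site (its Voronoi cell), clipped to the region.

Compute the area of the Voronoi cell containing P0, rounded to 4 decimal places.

Area of P0's cell: 555.3499

1. box [0,94]×[0,39]: [(0, 0) (94, 0) (94, 39) (0, 39)]
2. ⊥bis P0·P1 via (7.23,18.06): [(0, 12.9107) (0, 0) (94, 0) (94, 39) (36.6311, 39)]  |A|=3188.1596
3. ⊥bis P0·P2 via (27.345,11.72): [(27.504, 32.4995) (0, 12.9107) (0, 0) (27.2553, 0)]  |A|=620.4397
4. ⊥bis P0·P3 via (20.125,24.02): [(27.4004, 18.9636) (17.8339, 25.6123) (0, 12.9107) (0, 0) (27.2553, 0)]  |A|=555.3499
5. canonical 5-gon: [(27.4004, 18.9636) (17.8339, 25.6123) (0, 12.9107) (0, 0) (27.2553, 0)]
6. shoelace: 555.3499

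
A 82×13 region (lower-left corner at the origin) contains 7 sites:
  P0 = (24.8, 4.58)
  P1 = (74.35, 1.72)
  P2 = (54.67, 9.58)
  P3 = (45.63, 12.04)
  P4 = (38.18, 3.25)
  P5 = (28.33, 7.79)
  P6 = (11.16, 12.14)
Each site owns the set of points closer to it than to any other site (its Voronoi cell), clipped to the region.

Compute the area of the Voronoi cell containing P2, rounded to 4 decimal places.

1. box [0,82]×[0,13]: [(0, 0) (82, 0) (82, 13) (0, 13)]
2. ⊥bis P2·P0 via (39.735,7.08): [(40.9201, 0) (82, 0) (82, 13) (38.744, 13)]  |A|=548.1829
3. ⊥bis P2·P1 via (64.51,5.65): [(40.9201, 0) (62.2534, 0) (67.4455, 13) (38.744, 13)]  |A|=325.2261
4. ⊥bis P2·P3 via (50.15,10.81): [(47.2083, 0) (62.2534, 0) (67.4455, 13) (50.746, 13)]  |A|=206.3404
5. ⊥bis P2·P4 via (46.425,6.415): [(47.9049, 2.5598) (48.8875, 0) (62.2534, 0) (67.4455, 13) (50.746, 13)]  |A|=204.1912
6. ⊥bis P2·P5 via (41.5,8.685): [(47.9049, 2.5598) (48.8875, 0) (62.2534, 0) (67.4455, 13) (50.746, 13)]  |A|=204.1912
7. ⊥bis P2·P6 via (32.915,10.86): [(47.9049, 2.5598) (48.8875, 0) (62.2534, 0) (67.4455, 13) (50.746, 13)]  |A|=204.1912
8. canonical 5-gon: [(47.9049, 2.5598) (48.8875, 0) (62.2534, 0) (67.4455, 13) (50.746, 13)]
9. shoelace: 204.1912

Area of P2's cell: 204.1912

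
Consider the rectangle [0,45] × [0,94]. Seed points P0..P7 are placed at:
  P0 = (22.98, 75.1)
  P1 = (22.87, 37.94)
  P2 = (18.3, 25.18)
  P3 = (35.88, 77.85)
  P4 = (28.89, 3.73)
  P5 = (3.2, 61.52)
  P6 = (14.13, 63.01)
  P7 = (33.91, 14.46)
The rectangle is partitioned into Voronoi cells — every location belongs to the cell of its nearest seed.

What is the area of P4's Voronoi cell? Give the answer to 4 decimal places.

Area of P4's cell: 367.7810

1. box [0,45]×[0,94]: [(0, 0) (45, 0) (45, 94) (0, 94)]
2. ⊥bis P4·P0 via (25.935,39.415): [(0, 37.2674) (0, 0) (45, 0) (45, 40.9937)]  |A|=1760.875
3. ⊥bis P4·P1 via (25.88,20.835): [(0, 16.2808) (0, 0) (45, 0) (45, 24.1996)]  |A|=910.8097
4. ⊥bis P4·P2 via (23.595,14.455): [(42.4092, 23.7437) (0, 2.806) (0, 0) (45, 0) (45, 24.1996)]  |A|=625.0812
5. ⊥bis P4·P3 via (32.385,40.79): [(42.4092, 23.7437) (0, 2.806) (0, 0) (45, 0) (45, 24.1996)]  |A|=625.0812
6. ⊥bis P4·P5 via (16.045,32.625): [(42.4092, 23.7437) (0, 2.806) (0, 0) (45, 0) (45, 24.1996)]  |A|=625.0812
7. ⊥bis P4·P6 via (21.51,33.37): [(42.4092, 23.7437) (0, 2.806) (0, 0) (45, 0) (45, 24.1996)]  |A|=625.0812
8. ⊥bis P4·P7 via (31.4,9.095): [(21.8182, 13.5778) (0, 2.806) (0, 0) (45, 0) (45, 2.7323)]  |A|=367.781
9. canonical 5-gon: [(21.8182, 13.5778) (0, 2.806) (0, 0) (45, 0) (45, 2.7323)]
10. shoelace: 367.781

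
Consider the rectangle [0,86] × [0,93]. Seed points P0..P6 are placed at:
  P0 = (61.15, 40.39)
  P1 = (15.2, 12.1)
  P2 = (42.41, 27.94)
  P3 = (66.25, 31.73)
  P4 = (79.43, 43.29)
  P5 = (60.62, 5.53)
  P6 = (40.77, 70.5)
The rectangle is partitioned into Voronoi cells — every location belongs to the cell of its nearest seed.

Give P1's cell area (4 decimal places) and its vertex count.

Area of P1's cell: 1296.5710 (5 vertices)

1. box [0,86]×[0,93]: [(0, 0) (86, 0) (86, 93) (0, 93)]
2. ⊥bis P1·P0 via (38.175,26.245): [(0, 88.2507) (0, 0) (54.3332, 0)]  |A|=2397.4732
3. ⊥bis P1·P2 via (28.805,20.02): [(0, 69.5013) (0, 0) (40.4594, 0)]  |A|=1405.9915
4. ⊥bis P1·P3 via (40.725,21.915): [(0, 69.5013) (0, 0) (40.4594, 0)]  |A|=1405.9915
5. ⊥bis P1·P4 via (47.315,27.695): [(0, 69.5013) (0, 0) (40.4594, 0)]  |A|=1405.9915
6. ⊥bis P1·P5 via (37.91,8.815): [(37.3961, 5.2622) (0, 69.5013) (0, 0) (36.6349, 0)]  |A|=1395.9288
7. ⊥bis P1·P6 via (27.985,41.3): [(37.3961, 5.2622) (12.46, 48.0975) (0, 53.553) (0, 0) (36.6349, 0)]  |A|=1296.571
8. canonical 5-gon: [(37.3961, 5.2622) (12.46, 48.0975) (0, 53.553) (0, 0) (36.6349, 0)]
9. shoelace: 1296.571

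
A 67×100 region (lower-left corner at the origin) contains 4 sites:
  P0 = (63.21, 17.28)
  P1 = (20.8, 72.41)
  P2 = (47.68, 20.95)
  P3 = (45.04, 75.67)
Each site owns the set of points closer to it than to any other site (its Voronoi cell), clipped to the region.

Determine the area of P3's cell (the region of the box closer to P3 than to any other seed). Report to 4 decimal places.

1. box [0,67]×[0,100]: [(0, 0) (67, 0) (67, 100) (0, 100)]
2. ⊥bis P3·P0 via (54.125,46.475): [(0, 29.6322) (67, 50.4815) (67, 100) (0, 100)]  |A|=4016.1916
3. ⊥bis P3·P1 via (32.92,74.04): [(37.3301, 41.2487) (67, 50.4815) (67, 100) (29.4287, 100)]  |A|=1838.288
4. ⊥bis P3·P2 via (46.36,48.31): [(36.4447, 47.8316) (62.5286, 49.0901) (67, 50.4815) (67, 100) (29.4287, 100)]  |A|=1751.8766
5. canonical 5-gon: [(36.4447, 47.8316) (62.5286, 49.0901) (67, 50.4815) (67, 100) (29.4287, 100)]
6. shoelace: 1751.8766

Area of P3's cell: 1751.8766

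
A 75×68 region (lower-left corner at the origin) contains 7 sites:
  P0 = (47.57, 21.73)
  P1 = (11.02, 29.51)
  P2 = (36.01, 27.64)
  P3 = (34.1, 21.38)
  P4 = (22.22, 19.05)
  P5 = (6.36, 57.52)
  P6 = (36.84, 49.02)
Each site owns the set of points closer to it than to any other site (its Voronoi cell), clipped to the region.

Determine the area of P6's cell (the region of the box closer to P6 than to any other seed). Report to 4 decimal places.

1. box [0,75]×[0,68]: [(0, 0) (75, 0) (75, 68) (0, 68)]
2. ⊥bis P6·P0 via (42.205,35.375): [(0, 18.7807) (75, 48.2695) (75, 68) (0, 68)]  |A|=2585.6199
3. ⊥bis P6·P1 via (23.93,39.265): [(30.3819, 30.7264) (75, 48.2695) (75, 68) (2.2174, 68)]  |A|=1796.6056
4. ⊥bis P6·P2 via (36.425,38.33): [(24.2802, 38.8015) (48.5258, 37.8602) (75, 48.2695) (75, 68) (2.2174, 68)]  |A|=1701.5844
5. ⊥bis P6·P3 via (35.47,35.2): [(24.2802, 38.8015) (48.5258, 37.8602) (75, 48.2695) (75, 68) (2.2174, 68)]  |A|=1701.5844
6. ⊥bis P6·P4 via (29.53,34.035): [(24.2802, 38.8015) (48.5258, 37.8602) (75, 48.2695) (75, 68) (2.2174, 68)]  |A|=1701.5844
7. ⊥bis P6·P5 via (21.6,53.27): [(19.3754, 45.2927) (24.2802, 38.8015) (48.5258, 37.8602) (75, 48.2695) (75, 68) (25.7078, 68)]  |A|=1434.8828
8. canonical 6-gon: [(19.3754, 45.2927) (24.2802, 38.8015) (48.5258, 37.8602) (75, 48.2695) (75, 68) (25.7078, 68)]
9. shoelace: 1434.8828

Area of P6's cell: 1434.8828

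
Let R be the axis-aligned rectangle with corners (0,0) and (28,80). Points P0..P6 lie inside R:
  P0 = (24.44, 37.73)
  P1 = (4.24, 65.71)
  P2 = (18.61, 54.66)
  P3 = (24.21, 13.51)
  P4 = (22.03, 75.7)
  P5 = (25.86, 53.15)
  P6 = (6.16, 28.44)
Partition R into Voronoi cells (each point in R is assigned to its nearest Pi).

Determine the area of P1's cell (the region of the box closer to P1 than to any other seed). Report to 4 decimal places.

1. box [0,28]×[0,80]: [(0, 0) (28, 0) (28, 80) (0, 80)]
2. ⊥bis P1·P0 via (14.34,51.72): [(0, 41.3673) (28, 61.5818) (28, 80) (0, 80)]  |A|=798.7129
3. ⊥bis P1·P2 via (11.425,60.185): [(0, 45.3273) (26.662, 80) (0, 80)]  |A|=462.2214
4. ⊥bis P1·P3 via (14.225,39.61): [(0, 45.3273) (26.662, 80) (0, 80)]  |A|=462.2214
5. ⊥bis P1·P4 via (13.135,70.705): [(0, 45.3273) (15.8275, 65.9102) (7.9154, 80) (0, 80)]  |A|=330.1538
6. ⊥bis P1·P5 via (15.05,59.43): [(0, 45.3273) (15.8275, 65.9102) (7.9154, 80) (0, 80)]  |A|=330.1538
7. ⊥bis P1·P6 via (5.2,47.075): [(0, 46.8071) (1.1848, 46.8682) (15.8275, 65.9102) (7.9154, 80) (0, 80)]  |A|=329.2771
8. canonical 5-gon: [(0, 46.8071) (1.1848, 46.8682) (15.8275, 65.9102) (7.9154, 80) (0, 80)]
9. shoelace: 329.2771

Area of P1's cell: 329.2771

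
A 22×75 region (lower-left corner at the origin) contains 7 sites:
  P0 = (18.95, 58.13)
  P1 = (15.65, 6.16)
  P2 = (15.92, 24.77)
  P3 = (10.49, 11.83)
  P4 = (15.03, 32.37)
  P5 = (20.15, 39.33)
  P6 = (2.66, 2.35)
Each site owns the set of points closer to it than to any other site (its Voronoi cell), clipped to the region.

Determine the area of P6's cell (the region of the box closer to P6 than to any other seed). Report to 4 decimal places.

1. box [0,22]×[0,75]: [(0, 0) (22, 0) (22, 75) (0, 75)]
2. ⊥bis P6·P0 via (10.805,30.24): [(0, 33.3955) (0, 0) (22, 0) (22, 26.9706)]  |A|=664.0271
3. ⊥bis P6·P1 via (9.155,4.255): [(0.665, 33.2013) (0, 33.3955) (0, 0) (10.403, 0)]  |A|=183.8002
4. ⊥bis P6·P2 via (9.29,13.56): [(5.8247, 15.6095) (0, 19.0544) (0, 0) (10.403, 0)]  |A|=136.686
5. ⊥bis P6·P3 via (6.575,7.09): [(8.8825, 5.1841) (0, 12.5206) (0, 0) (10.403, 0)]  |A|=82.5724
6. ⊥bis P6·P4 via (8.845,17.36): [(8.8825, 5.1841) (0, 12.5206) (0, 0) (10.403, 0)]  |A|=82.5724
7. ⊥bis P6·P5 via (11.405,20.84): [(8.8825, 5.1841) (0, 12.5206) (0, 0) (10.403, 0)]  |A|=82.5724
8. canonical 4-gon: [(8.8825, 5.1841) (0, 12.5206) (0, 0) (10.403, 0)]
9. shoelace: 82.5724

Area of P6's cell: 82.5724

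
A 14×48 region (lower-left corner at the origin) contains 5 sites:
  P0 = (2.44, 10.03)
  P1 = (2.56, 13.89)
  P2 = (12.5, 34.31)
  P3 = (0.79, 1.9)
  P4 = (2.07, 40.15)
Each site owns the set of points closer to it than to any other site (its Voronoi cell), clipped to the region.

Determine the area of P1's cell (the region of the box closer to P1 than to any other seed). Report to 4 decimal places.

1. box [0,14]×[0,48]: [(0, 0) (14, 0) (14, 48) (0, 48)]
2. ⊥bis P1·P0 via (2.5,11.96): [(0, 12.0377) (14, 11.6025) (14, 48) (0, 48)]  |A|=506.5185
3. ⊥bis P1·P2 via (7.53,24.1): [(0, 27.7654) (0, 12.0377) (14, 11.6025) (14, 20.9505)]  |A|=175.5304
4. ⊥bis P1·P3 via (1.675,7.895): [(0, 27.7654) (0, 12.0377) (14, 11.6025) (14, 20.9505)]  |A|=175.5304
5. ⊥bis P1·P4 via (2.315,27.02): [(1.5603, 27.0059) (0, 26.9768) (0, 12.0377) (14, 11.6025) (14, 20.9505)]  |A|=174.9152
6. canonical 5-gon: [(1.5603, 27.0059) (0, 26.9768) (0, 12.0377) (14, 11.6025) (14, 20.9505)]
7. shoelace: 174.9152

Area of P1's cell: 174.9152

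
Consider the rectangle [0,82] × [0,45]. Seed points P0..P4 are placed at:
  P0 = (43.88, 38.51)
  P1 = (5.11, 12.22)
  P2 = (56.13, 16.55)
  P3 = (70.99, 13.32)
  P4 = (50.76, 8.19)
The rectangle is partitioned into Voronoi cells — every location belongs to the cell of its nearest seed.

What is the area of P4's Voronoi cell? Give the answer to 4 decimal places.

Area of P4's cell: 557.7527

1. box [0,82]×[0,45]: [(0, 0) (82, 0) (82, 45) (0, 45)]
2. ⊥bis P4·P0 via (47.32,23.35): [(0, 12.6125) (0, 0) (82, 0) (82, 31.2193)]  |A|=1797.1046
3. ⊥bis P4·P1 via (27.935,10.205): [(28.7229, 19.1301) (27.0341, 0) (82, 0) (82, 31.2193)]  |A|=1357.3888
4. ⊥bis P4·P2 via (53.445,12.37): [(39.2146, 21.5108) (28.7229, 19.1301) (27.0341, 0) (72.7026, 0)]  |A|=589.5261
5. ⊥bis P4·P3 via (60.875,10.755): [(61.8315, 6.983) (39.2146, 21.5108) (28.7229, 19.1301) (27.0341, 0) (63.6023, 0)]  |A|=557.7527
6. canonical 5-gon: [(61.8315, 6.983) (39.2146, 21.5108) (28.7229, 19.1301) (27.0341, 0) (63.6023, 0)]
7. shoelace: 557.7527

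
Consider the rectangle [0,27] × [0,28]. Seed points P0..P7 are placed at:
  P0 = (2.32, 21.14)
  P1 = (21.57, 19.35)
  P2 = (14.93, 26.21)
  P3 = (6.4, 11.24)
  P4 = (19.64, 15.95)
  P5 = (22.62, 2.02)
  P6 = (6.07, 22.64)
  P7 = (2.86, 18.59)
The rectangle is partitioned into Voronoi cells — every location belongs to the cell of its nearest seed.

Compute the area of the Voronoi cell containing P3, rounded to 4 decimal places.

1. box [0,27]×[0,28]: [(0, 0) (27, 0) (27, 28) (0, 28)]
2. ⊥bis P3·P0 via (4.36,16.19): [(0, 14.3932) (0, 0) (27, 0) (27, 25.5204)]  |A|=538.8333
3. ⊥bis P3·P1 via (13.985,15.295): [(11.8552, 19.2789) (0, 14.3932) (0, 0) (22.1618, 0)]  |A|=298.9446
4. ⊥bis P3·P2 via (10.665,18.725): [(12.8024, 17.5071) (10.6004, 18.7618) (0, 14.3932) (0, 0) (22.1618, 0)]  |A|=297.5881
5. ⊥bis P3·P4 via (13.02,13.595): [(11.3298, 18.3462) (10.6004, 18.7618) (0, 14.3932) (0, 0) (17.8563, 0)]  |A|=249.1294
6. ⊥bis P3·P5 via (14.51,6.63): [(15.1175, 7.6988) (11.3298, 18.3462) (10.6004, 18.7618) (0, 14.3932) (0, 0) (10.7413, 0)]  |A|=221.741
7. ⊥bis P3·P6 via (6.235,16.94): [(15.1175, 7.6988) (11.773, 17.1003) (6.1757, 16.9383) (0, 14.3932) (0, 0) (10.7413, 0)]  |A|=216.6337
8. ⊥bis P3·P7 via (4.63,14.915): [(15.1175, 7.6988) (11.773, 17.1003) (9.0007, 17.0201) (0, 12.685) (0, 0) (10.7413, 0)]  |A|=205.6042
9. canonical 6-gon: [(15.1175, 7.6988) (11.773, 17.1003) (9.0007, 17.0201) (0, 12.685) (0, 0) (10.7413, 0)]
10. shoelace: 205.6042

Area of P3's cell: 205.6042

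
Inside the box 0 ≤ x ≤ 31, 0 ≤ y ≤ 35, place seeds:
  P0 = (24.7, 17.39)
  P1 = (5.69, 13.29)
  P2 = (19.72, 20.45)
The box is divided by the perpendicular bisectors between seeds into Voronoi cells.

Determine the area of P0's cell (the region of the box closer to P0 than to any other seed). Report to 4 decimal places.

Area of P0's cell: 301.3847

1. box [0,31]×[0,35]: [(0, 0) (31, 0) (31, 35) (0, 35)]
2. ⊥bis P0·P1 via (15.195,15.34): [(18.5035, 0) (31, 0) (31, 35) (10.9548, 35)]  |A|=569.4801
3. ⊥bis P0·P2 via (22.21,18.92): [(16.446, 9.5394) (18.5035, 0) (31, 0) (31, 33.2253)]  |A|=301.3847
4. canonical 4-gon: [(16.446, 9.5394) (18.5035, 0) (31, 0) (31, 33.2253)]
5. shoelace: 301.3847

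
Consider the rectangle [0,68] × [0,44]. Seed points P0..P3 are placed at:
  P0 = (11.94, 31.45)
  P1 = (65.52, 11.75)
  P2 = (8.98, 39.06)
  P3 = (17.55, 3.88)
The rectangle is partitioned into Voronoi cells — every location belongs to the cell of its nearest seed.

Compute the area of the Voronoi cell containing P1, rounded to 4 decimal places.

1. box [0,68]×[0,44]: [(0, 0) (68, 0) (68, 44) (0, 44)]
2. ⊥bis P1·P0 via (38.73,21.6): [(30.7882, 0) (68, 0) (68, 44) (46.9659, 44)]  |A|=1281.4089
3. ⊥bis P1·P2 via (37.25,25.405): [(30.7882, 0) (68, 0) (68, 44) (46.9659, 44)]  |A|=1281.4089
4. ⊥bis P1·P3 via (41.535,7.815): [(39.1058, 22.622) (42.8171, 0) (68, 0) (68, 44) (46.9659, 44)]  |A|=1145.3501
5. canonical 5-gon: [(39.1058, 22.622) (42.8171, 0) (68, 0) (68, 44) (46.9659, 44)]
6. shoelace: 1145.3501

Area of P1's cell: 1145.3501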